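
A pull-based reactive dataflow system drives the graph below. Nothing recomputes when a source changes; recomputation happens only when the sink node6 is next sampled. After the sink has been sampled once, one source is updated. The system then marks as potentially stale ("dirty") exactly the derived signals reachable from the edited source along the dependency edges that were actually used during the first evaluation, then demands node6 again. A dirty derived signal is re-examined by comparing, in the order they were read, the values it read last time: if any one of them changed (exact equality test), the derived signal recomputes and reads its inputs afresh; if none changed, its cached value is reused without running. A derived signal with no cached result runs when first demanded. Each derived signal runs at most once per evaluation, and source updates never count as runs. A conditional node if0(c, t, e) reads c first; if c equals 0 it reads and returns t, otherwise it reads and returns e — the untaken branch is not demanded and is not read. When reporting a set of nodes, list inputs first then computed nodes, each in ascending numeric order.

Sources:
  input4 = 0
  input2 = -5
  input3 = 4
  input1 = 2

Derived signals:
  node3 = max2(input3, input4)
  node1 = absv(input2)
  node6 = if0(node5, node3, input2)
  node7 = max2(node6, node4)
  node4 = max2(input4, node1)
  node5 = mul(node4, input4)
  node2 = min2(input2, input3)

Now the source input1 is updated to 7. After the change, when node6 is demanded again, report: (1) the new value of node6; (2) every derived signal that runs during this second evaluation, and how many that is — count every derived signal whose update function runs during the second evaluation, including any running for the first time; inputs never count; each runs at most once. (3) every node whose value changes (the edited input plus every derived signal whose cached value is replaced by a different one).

First evaluation (everything demanded from the output):
  node1 = absv(-5) = 5
  node3 = max2(4, 0) = 4
  node4 = max2(0, 5) = 5
  node5 = mul(5, 0) = 0
  node6 = if0(node5=0 -> then branch node3) = 4

Propagation after the edit:
  input1 feeds no computation that the output demands — nothing is marked dirty and nothing runs.

Key observation: input1 is never demanded by the output, so the edit triggers no recomputation at all.

New value of node6: 4.
Derived signals that run: none — 0 in total.
Values that change: input1.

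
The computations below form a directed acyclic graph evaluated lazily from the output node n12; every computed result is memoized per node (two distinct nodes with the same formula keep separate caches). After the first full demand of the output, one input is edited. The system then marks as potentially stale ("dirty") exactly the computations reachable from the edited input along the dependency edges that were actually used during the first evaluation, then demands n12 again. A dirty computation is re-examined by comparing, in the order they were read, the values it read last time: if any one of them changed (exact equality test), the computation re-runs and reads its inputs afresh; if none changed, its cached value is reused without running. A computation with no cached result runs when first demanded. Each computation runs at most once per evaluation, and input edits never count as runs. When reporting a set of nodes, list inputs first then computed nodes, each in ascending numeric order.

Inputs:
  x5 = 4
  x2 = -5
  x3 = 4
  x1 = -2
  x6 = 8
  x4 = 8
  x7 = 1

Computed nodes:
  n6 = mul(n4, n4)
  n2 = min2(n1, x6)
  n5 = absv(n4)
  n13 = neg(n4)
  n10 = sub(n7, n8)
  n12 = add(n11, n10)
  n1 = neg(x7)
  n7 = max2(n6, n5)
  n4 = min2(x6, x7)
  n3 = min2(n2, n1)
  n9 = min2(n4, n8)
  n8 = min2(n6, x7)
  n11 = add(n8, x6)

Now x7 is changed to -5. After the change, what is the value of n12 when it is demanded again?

Demanding n12 again yields 33.

First demand of the output computes:
  n4 = min2(8, 1) = 1
  n5 = absv(1) = 1
  n6 = mul(1, 1) = 1
  n7 = max2(1, 1) = 1
  n8 = min2(1, 1) = 1
  n10 = sub(1, 1) = 0
  n11 = add(1, 8) = 9
  n12 = add(9, 0) = 9

After the edit, cleaning proceeds:
  n4: a read changed (x7 1->-5) — executes, giving -5.
  n5: a read changed (n4 1->-5) — executes, giving 5.
  n6: a read changed (n4 1->-5; n4 1->-5) — executes, giving 25.
  n7: a read changed (n6 1->25; n5 1->5) — executes, giving 25.
  n8: a read changed (n6 1->25; x7 1->-5) — executes, giving -5.
  n10: a read changed (n7 1->25; n8 1->-5) — executes, giving 30.
  n11: a read changed (n8 1->-5) — executes, giving 3.
  n12: a read changed (n11 9->3; n10 0->30) — executes, giving 33.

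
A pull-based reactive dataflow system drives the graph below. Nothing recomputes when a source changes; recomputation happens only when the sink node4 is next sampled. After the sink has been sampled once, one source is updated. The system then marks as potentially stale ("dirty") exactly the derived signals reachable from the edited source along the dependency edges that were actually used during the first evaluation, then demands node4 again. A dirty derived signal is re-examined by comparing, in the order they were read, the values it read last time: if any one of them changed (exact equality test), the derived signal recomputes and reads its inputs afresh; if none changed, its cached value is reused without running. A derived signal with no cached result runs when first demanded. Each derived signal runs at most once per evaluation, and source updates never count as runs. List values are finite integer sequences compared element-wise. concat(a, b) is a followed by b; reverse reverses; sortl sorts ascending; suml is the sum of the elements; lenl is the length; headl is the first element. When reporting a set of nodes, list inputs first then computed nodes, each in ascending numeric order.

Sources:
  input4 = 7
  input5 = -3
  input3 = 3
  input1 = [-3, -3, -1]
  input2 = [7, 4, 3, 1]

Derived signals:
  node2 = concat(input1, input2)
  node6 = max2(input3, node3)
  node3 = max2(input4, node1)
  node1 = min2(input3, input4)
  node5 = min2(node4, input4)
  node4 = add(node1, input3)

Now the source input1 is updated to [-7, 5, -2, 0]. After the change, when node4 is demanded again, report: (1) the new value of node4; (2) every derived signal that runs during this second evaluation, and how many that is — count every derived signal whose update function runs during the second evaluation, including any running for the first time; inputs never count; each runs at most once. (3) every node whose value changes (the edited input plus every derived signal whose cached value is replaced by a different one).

New value of node4: 6.
Derived signals that run: none — 0 in total.
Values that change: input1.
Key observation: input1 is never demanded by the output, so the edit triggers no recomputation at all.

First evaluation (everything demanded from the output):
  node1 = min2(3, 7) = 3
  node4 = add(3, 3) = 6

Propagation after the edit:
  input1 feeds no computation that the output demands — nothing is marked dirty and nothing runs.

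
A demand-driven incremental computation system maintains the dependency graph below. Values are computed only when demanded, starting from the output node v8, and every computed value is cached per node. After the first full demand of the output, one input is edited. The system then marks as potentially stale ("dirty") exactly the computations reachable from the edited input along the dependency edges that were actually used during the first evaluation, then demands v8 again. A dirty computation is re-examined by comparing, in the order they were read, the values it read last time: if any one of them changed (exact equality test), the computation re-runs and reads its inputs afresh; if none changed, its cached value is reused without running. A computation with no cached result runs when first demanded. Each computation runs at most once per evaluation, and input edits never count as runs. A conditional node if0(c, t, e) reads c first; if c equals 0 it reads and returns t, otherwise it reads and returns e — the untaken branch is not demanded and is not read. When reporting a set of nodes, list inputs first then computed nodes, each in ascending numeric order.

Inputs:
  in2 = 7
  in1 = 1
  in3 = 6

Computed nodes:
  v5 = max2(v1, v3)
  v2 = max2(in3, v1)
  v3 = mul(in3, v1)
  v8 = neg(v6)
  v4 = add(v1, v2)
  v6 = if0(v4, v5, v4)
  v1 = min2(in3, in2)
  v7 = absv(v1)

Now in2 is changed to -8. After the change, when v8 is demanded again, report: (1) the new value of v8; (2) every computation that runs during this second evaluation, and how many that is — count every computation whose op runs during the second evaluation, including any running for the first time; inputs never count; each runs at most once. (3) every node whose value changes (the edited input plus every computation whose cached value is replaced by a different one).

New value of v8: 2.
Computations that run: v1, v2, v4, v6, v8 — 5 in total.
Values that change: in2, v1, v4, v6, v8.

First evaluation (everything demanded from the output):
  v1 = min2(6, 7) = 6
  v2 = max2(6, 6) = 6
  v4 = add(6, 6) = 12
  v6 = if0(v4=12 -> else branch v4) = 12
  v8 = neg(12) = -12

Propagation after the edit:
  v1: runs — in2 7->-8; result -8.
  v2: runs — v1 6->-8; result 6 (same value as before).
  v4: runs — v1 6->-8; result -2.
  v6: runs — v4 12->-2; v4 12->-2; result -2.
  v8: runs — v6 12->-2; result 2.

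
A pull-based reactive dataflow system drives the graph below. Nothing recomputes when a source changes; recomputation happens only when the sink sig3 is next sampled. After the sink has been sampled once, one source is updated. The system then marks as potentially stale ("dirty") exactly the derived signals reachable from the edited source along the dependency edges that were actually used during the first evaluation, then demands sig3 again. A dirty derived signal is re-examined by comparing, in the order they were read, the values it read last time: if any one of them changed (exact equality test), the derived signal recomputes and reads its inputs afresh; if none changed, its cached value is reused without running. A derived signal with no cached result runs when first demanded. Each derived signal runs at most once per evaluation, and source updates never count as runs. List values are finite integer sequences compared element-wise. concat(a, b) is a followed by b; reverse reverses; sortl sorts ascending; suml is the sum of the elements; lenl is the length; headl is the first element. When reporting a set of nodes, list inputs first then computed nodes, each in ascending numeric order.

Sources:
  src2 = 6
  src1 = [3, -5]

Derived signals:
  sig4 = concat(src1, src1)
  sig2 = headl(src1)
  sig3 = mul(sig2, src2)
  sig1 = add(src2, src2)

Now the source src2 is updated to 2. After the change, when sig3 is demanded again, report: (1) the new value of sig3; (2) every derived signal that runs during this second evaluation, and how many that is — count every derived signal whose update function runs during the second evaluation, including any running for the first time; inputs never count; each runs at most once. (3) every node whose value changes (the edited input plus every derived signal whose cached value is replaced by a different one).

First evaluation (everything demanded from the output):
  sig2 = headl([3, -5]) = 3
  sig3 = mul(3, 6) = 18

Propagation after the edit:
  sig3: runs — src2 6->2; result 6.

New value of sig3: 6.
Derived signals that run: sig3 — 1 in total.
Values that change: src2, sig3.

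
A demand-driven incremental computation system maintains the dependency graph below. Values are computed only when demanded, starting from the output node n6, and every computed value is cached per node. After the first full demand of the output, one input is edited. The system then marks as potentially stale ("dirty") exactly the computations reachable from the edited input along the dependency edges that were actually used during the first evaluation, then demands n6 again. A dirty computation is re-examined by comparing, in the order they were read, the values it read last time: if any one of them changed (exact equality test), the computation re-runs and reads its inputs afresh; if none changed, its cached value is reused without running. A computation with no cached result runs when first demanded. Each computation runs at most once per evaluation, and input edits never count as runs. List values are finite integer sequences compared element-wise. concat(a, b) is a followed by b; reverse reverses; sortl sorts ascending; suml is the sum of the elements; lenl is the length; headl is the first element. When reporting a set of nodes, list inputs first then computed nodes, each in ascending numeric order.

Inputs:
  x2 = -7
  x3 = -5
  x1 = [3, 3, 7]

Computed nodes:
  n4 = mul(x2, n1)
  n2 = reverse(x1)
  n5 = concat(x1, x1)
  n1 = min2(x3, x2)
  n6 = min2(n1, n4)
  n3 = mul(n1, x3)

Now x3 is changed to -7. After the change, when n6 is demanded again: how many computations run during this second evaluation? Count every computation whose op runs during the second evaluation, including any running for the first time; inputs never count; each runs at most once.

First evaluation (everything demanded from the output):
  n1 = min2(-5, -7) = -7
  n4 = mul(-7, -7) = 49
  n6 = min2(-7, 49) = -7

Propagation after the edit:
  n1: runs — x3 -5->-7; result -7 (same value as before).
  n4: checked — values it read are unchanged (x2 unchanged, n1 unchanged); reused cached 49 without running.
  n6: checked — values it read are unchanged (n1 unchanged, n4 unchanged); reused cached -7 without running.

Key observation: the change is absorbed at n1 — it re-runs but produces the same value, and the output's value is unchanged.

Computations that run: n1 — 1 in total.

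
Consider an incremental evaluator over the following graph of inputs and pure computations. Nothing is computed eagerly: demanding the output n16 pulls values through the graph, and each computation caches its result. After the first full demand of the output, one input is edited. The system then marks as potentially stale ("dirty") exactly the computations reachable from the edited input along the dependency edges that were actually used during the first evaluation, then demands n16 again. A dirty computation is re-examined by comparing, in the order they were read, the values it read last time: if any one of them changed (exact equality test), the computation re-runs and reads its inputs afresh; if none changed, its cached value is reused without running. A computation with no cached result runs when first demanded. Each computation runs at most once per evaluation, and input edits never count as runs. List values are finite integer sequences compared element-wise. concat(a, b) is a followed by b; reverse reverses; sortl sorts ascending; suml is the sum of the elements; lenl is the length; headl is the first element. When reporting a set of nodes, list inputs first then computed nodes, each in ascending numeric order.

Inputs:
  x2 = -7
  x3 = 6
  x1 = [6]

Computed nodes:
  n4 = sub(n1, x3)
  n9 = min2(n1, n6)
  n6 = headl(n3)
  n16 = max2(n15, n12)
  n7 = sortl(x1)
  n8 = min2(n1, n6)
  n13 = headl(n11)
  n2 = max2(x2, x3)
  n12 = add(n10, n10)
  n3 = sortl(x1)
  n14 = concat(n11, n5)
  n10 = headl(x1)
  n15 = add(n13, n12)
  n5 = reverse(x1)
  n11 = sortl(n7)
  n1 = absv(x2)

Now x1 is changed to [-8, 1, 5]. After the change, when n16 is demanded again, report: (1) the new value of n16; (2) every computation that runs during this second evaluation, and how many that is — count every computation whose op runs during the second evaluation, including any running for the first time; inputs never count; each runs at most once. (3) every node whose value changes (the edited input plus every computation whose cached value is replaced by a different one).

Initial pass — values computed on the first demand:
  n7 = sortl([6]) = [6]
  n10 = headl([6]) = 6
  n11 = sortl([6]) = [6]
  n12 = add(6, 6) = 12
  n13 = headl([6]) = 6
  n15 = add(6, 12) = 18
  n16 = max2(18, 12) = 18

Second demand — change propagation:
  n7: re-runs because x1 [6]->[-8, 1, 5]; new result [-8, 1, 5].
  n10: re-runs because x1 [6]->[-8, 1, 5]; new result -8.
  n11: re-runs because n7 [6]->[-8, 1, 5]; new result [-8, 1, 5].
  n12: re-runs because n10 6->-8; n10 6->-8; new result -16.
  n13: re-runs because n11 [6]->[-8, 1, 5]; new result -8.
  n15: re-runs because n13 6->-8; n12 12->-16; new result -24.
  n16: re-runs because n15 18->-24; n12 12->-16; new result -16.

n16 now evaluates to -16.
Run set: n7, n10, n11, n12, n13, n15, n16 (7 run).
Changed values: x1, n7, n10, n11, n12, n13, n15, n16.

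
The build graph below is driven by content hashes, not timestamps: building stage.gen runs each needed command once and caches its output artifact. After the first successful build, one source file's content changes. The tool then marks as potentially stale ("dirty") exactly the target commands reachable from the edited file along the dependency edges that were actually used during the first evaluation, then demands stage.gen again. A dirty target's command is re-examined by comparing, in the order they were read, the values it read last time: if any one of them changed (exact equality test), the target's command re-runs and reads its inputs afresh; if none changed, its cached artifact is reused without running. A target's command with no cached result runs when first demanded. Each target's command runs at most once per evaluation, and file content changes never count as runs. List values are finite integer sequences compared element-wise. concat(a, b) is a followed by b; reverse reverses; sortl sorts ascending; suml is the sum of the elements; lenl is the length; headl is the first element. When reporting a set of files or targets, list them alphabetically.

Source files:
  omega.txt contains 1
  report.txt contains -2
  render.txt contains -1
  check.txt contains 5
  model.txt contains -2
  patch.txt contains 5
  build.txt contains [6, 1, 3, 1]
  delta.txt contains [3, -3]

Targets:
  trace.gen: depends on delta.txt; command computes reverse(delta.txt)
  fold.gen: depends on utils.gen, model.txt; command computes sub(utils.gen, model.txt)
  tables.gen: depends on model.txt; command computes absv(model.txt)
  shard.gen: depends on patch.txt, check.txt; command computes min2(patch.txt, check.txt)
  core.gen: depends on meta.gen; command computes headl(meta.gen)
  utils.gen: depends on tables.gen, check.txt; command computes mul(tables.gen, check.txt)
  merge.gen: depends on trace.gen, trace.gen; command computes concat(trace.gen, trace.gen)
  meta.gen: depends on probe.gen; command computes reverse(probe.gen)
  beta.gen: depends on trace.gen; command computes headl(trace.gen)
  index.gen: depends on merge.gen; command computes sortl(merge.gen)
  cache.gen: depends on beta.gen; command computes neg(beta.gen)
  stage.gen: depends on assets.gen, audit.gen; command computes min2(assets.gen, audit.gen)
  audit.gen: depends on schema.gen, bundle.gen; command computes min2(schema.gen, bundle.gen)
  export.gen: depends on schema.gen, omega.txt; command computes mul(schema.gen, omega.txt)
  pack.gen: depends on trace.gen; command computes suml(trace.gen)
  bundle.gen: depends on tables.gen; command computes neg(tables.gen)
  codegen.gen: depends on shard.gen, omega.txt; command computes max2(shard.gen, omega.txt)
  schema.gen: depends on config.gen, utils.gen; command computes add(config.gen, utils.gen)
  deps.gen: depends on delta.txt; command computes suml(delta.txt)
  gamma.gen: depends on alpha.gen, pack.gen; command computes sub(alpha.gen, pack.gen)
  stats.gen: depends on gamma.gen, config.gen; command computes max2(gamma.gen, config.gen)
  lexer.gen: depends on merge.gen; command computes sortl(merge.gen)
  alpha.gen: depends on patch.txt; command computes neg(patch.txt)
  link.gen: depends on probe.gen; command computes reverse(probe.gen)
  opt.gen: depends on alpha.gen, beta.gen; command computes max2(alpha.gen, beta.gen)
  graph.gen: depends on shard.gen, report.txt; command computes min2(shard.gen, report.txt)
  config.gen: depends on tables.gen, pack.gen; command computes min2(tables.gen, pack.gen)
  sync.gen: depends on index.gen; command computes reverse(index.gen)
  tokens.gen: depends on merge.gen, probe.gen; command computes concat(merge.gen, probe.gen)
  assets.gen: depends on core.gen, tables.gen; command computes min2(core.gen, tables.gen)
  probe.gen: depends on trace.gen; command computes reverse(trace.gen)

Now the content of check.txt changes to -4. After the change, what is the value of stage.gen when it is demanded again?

stage.gen now evaluates to -8.

Initial pass — values computed on the first demand:
  tables.gen = absv(-2) = 2
  bundle.gen = neg(2) = -2
  trace.gen = reverse([3, -3]) = [-3, 3]
  pack.gen = suml([-3, 3]) = 0
  config.gen = min2(2, 0) = 0
  probe.gen = reverse([-3, 3]) = [3, -3]
  meta.gen = reverse([3, -3]) = [-3, 3]
  core.gen = headl([-3, 3]) = -3
  assets.gen = min2(-3, 2) = -3
  utils.gen = mul(2, 5) = 10
  schema.gen = add(0, 10) = 10
  audit.gen = min2(10, -2) = -2
  stage.gen = min2(-3, -2) = -3

Second demand — change propagation:
  utils.gen: re-runs because check.txt 5->-4; new result -8.
  schema.gen: re-runs because utils.gen 10->-8; new result -8.
  audit.gen: re-runs because schema.gen 10->-8; new result -8.
  stage.gen: re-runs because audit.gen -2->-8; new result -8.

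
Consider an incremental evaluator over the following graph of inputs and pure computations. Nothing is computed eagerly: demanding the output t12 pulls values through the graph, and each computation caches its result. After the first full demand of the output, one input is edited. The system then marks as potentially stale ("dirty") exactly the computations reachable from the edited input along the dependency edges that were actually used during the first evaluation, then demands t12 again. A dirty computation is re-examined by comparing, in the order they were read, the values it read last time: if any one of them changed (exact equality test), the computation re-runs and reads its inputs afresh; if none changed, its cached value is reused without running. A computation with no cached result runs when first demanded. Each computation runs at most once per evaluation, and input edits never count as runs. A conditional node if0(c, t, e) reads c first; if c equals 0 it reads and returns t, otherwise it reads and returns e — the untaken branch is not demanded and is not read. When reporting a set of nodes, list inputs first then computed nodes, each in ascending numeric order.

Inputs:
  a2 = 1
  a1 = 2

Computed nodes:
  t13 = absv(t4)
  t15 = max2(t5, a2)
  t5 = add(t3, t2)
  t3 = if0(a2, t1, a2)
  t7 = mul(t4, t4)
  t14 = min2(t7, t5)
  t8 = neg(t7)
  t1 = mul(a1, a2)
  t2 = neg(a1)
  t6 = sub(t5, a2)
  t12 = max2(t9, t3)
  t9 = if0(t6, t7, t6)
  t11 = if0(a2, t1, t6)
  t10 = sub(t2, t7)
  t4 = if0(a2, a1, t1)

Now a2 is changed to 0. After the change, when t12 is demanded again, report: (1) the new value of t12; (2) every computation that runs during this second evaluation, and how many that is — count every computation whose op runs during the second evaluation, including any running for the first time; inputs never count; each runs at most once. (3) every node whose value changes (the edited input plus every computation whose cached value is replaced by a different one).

t12 now evaluates to 0.
Run set: t1, t3, t5, t6, t12 (5 run).
Changed values: a2, t3, t5, t12.
The important point: the flipped condition pulls in fresh nodes; t1 runs for the first time.

Initial pass — values computed on the first demand:
  t2 = neg(2) = -2
  t3 = if0(a2=1 -> else branch a2) = 1
  t5 = add(1, -2) = -1
  t6 = sub(-1, 1) = -2
  t9 = if0(t6=-2 -> else branch t6) = -2
  t12 = max2(-2, 1) = 1

Second demand — change propagation:
  t1: newly demanded (no cache) — executes and yields 0.
  t3: re-runs because a2 1->0; a2 1->0; new result 0.
  t5: re-runs because t3 1->0; new result -2.
  t6: re-runs because t5 -1->-2; a2 1->0; new result -2 (unchanged).
  t9: re-examined; everything it read last time is the same (t6 unchanged, t6 unchanged) — cache -2 kept, no run.
  t12: re-runs because t3 1->0; new result 0.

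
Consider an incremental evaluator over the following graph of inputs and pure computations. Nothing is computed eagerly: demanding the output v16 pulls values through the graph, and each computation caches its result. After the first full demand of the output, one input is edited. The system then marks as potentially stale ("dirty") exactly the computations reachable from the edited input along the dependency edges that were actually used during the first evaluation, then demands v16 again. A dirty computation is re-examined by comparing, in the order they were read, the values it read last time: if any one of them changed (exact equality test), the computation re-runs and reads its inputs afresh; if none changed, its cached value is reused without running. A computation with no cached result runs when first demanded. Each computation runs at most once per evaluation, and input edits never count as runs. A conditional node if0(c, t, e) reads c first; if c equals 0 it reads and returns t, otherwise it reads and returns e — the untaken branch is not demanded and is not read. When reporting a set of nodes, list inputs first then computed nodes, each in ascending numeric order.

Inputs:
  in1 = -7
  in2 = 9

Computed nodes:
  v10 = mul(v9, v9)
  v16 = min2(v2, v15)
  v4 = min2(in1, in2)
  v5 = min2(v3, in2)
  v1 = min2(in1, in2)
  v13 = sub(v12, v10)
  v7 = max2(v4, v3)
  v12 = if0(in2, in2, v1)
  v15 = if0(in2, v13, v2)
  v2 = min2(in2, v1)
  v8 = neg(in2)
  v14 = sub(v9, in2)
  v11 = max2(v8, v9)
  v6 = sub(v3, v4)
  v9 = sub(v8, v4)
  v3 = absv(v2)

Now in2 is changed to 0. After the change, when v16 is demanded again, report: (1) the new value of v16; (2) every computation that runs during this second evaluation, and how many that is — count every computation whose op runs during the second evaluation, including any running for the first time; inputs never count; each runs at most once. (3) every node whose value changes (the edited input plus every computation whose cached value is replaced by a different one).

v16 now evaluates to -49.
Run set: v1, v2, v4, v8, v9, v10, v12, v13, v15, v16 (10 run).
Changed values: in2, v15, v16.
The important point: the flipped condition pulls in fresh nodes; v4, v8, v9, v10, v12, v13 run for the first time.

Initial pass — values computed on the first demand:
  v1 = min2(-7, 9) = -7
  v2 = min2(9, -7) = -7
  v15 = if0(in2=9 -> else branch v2) = -7
  v16 = min2(-7, -7) = -7

Second demand — change propagation:
  v1: re-runs because in2 9->0; new result -7 (unchanged).
  v2: re-runs because in2 9->0; new result -7 (unchanged).
  v4: newly demanded (no cache) — executes and yields -7.
  v8: newly demanded (no cache) — executes and yields 0.
  v9: newly demanded (no cache) — executes and yields 7.
  v10: newly demanded (no cache) — executes and yields 49.
  v12: newly demanded (no cache) — executes and yields 0.
  v13: newly demanded (no cache) — executes and yields -49.
  v15: re-runs because in2 9->0; new result -49.
  v16: re-runs because v15 -7->-49; new result -49.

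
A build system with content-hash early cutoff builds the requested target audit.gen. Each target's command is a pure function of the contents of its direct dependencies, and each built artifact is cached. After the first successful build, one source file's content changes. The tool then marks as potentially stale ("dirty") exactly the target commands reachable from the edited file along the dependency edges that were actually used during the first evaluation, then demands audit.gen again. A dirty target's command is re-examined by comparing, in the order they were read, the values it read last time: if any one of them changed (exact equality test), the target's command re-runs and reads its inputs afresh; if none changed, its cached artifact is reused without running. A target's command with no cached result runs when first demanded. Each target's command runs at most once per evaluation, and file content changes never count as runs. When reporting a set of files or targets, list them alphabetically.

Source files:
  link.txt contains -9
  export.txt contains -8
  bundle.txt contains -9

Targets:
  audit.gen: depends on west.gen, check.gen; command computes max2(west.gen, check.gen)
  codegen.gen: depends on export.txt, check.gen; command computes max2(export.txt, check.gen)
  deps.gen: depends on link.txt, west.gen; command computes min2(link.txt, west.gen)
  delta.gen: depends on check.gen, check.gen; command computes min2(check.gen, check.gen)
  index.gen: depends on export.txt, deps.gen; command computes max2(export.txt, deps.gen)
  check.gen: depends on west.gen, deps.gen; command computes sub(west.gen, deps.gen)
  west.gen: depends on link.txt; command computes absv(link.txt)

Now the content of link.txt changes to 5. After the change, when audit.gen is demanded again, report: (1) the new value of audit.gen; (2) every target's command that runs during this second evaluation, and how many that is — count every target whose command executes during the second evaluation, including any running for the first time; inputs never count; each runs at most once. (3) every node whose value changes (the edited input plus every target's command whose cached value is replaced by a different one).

New value of audit.gen: 5.
Target commands that run: audit.gen, check.gen, deps.gen, west.gen — 4 in total.
Values that change: audit.gen, check.gen, deps.gen, link.txt, west.gen.

First evaluation (everything demanded from the output):
  west.gen = absv(-9) = 9
  deps.gen = min2(-9, 9) = -9
  check.gen = sub(9, -9) = 18
  audit.gen = max2(9, 18) = 18

Propagation after the edit:
  west.gen: runs — link.txt -9->5; result 5.
  deps.gen: runs — link.txt -9->5; west.gen 9->5; result 5.
  check.gen: runs — west.gen 9->5; deps.gen -9->5; result 0.
  audit.gen: runs — west.gen 9->5; check.gen 18->0; result 5.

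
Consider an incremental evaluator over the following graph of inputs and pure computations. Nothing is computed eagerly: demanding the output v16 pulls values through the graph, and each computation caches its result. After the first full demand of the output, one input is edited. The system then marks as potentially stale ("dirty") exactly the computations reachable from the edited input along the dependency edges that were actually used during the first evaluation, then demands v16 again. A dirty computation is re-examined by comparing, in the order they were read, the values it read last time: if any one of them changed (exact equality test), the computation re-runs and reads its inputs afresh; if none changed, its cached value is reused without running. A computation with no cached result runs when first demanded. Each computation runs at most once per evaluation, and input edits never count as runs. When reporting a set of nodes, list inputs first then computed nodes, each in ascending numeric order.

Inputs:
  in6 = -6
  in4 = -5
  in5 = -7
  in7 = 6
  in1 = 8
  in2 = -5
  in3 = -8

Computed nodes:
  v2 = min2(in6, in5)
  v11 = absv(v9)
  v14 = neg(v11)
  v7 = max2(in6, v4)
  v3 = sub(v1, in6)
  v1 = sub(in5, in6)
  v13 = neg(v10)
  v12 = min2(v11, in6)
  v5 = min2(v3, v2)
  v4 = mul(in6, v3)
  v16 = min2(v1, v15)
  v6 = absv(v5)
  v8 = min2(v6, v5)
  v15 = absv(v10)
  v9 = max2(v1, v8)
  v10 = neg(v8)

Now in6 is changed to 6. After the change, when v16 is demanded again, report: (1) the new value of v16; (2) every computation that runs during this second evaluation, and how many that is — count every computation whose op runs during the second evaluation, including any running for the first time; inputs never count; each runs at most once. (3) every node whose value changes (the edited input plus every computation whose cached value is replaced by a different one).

Initial pass — values computed on the first demand:
  v1 = sub(-7, -6) = -1
  v2 = min2(-6, -7) = -7
  v3 = sub(-1, -6) = 5
  v5 = min2(5, -7) = -7
  v6 = absv(-7) = 7
  v8 = min2(7, -7) = -7
  v10 = neg(-7) = 7
  v15 = absv(7) = 7
  v16 = min2(-1, 7) = -1

Second demand — change propagation:
  v1: re-runs because in6 -6->6; new result -13.
  v2: re-runs because in6 -6->6; new result -7 (unchanged).
  v3: re-runs because v1 -1->-13; in6 -6->6; new result -19.
  v5: re-runs because v3 5->-19; new result -19.
  v6: re-runs because v5 -7->-19; new result 19.
  v8: re-runs because v6 7->19; v5 -7->-19; new result -19.
  v10: re-runs because v8 -7->-19; new result 19.
  v15: re-runs because v10 7->19; new result 19.
  v16: re-runs because v1 -1->-13; v15 7->19; new result -13.

v16 now evaluates to -13.
Run set: v1, v2, v3, v5, v6, v8, v10, v15, v16 (9 run).
Changed values: in6, v1, v3, v5, v6, v8, v10, v15, v16.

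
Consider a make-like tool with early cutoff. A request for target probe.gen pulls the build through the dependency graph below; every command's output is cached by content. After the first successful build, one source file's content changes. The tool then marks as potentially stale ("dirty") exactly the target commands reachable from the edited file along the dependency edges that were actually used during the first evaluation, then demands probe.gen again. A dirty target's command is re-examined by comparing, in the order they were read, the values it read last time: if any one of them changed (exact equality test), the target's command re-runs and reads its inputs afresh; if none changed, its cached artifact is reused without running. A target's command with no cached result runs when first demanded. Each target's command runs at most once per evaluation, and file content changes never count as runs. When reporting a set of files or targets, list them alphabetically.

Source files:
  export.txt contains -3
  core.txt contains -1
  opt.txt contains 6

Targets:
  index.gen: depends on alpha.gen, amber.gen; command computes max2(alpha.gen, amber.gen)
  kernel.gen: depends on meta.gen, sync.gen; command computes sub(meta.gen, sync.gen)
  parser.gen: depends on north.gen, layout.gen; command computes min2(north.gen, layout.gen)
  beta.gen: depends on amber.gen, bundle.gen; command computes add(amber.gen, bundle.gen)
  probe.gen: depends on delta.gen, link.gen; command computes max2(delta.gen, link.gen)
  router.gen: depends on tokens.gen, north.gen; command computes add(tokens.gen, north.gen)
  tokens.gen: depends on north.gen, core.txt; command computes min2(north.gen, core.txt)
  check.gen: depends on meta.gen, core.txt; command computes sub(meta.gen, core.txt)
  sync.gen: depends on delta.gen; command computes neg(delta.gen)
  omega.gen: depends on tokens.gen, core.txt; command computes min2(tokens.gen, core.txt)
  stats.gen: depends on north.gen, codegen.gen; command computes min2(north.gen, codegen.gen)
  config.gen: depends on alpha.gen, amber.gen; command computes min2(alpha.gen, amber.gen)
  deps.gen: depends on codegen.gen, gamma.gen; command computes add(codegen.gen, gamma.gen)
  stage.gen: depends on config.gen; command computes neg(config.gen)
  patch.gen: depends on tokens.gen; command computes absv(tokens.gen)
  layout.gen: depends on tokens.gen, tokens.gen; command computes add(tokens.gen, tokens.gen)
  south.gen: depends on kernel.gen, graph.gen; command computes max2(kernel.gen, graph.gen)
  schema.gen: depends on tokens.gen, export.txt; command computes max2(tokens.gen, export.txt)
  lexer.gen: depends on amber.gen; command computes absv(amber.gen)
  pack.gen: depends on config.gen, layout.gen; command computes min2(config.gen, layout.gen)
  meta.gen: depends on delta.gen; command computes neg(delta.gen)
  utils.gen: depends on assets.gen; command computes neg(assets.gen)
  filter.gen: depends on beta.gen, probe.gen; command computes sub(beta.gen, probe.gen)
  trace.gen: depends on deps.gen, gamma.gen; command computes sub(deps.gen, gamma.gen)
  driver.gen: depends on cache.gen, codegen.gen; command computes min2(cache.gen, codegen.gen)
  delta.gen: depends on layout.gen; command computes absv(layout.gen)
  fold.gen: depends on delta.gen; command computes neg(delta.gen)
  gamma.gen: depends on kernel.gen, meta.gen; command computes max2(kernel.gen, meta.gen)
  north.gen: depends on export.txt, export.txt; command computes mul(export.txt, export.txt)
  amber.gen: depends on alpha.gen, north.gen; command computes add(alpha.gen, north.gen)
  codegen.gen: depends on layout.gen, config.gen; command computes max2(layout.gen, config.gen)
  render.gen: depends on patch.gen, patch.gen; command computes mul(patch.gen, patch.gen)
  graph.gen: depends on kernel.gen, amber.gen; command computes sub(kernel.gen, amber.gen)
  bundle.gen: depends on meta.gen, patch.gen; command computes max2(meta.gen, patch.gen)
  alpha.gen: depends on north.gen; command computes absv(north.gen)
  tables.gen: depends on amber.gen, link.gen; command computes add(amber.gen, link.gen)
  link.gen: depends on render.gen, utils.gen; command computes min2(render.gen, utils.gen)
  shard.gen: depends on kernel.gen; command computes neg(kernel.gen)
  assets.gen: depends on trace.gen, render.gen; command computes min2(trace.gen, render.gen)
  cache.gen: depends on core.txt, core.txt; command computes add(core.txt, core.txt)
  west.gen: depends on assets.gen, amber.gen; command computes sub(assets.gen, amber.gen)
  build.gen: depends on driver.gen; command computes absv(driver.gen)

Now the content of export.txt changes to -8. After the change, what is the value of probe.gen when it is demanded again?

Demanding probe.gen again yields 2.
Note where the cutoff bites: layout.gen is checked, finds nothing changed, and keeps its cache.

First demand of the output computes:
  north.gen = mul(-3, -3) = 9
  alpha.gen = absv(9) = 9
  amber.gen = add(9, 9) = 18
  config.gen = min2(9, 18) = 9
  tokens.gen = min2(9, -1) = -1
  layout.gen = add(-1, -1) = -2
  codegen.gen = max2(-2, 9) = 9
  delta.gen = absv(-2) = 2
  meta.gen = neg(2) = -2
  patch.gen = absv(-1) = 1
  render.gen = mul(1, 1) = 1
  sync.gen = neg(2) = -2
  kernel.gen = sub(-2, -2) = 0
  gamma.gen = max2(0, -2) = 0
  deps.gen = add(9, 0) = 9
  trace.gen = sub(9, 0) = 9
  assets.gen = min2(9, 1) = 1
  utils.gen = neg(1) = -1
  link.gen = min2(1, -1) = -1
  probe.gen = max2(2, -1) = 2

After the edit, cleaning proceeds:
  north.gen: a read changed (export.txt -3->-8; export.txt -3->-8) — executes, giving 64.
  alpha.gen: a read changed (north.gen 9->64) — executes, giving 64.
  amber.gen: a read changed (alpha.gen 9->64; north.gen 9->64) — executes, giving 128.
  config.gen: a read changed (alpha.gen 9->64; amber.gen 18->128) — executes, giving 64.
  tokens.gen: a read changed (north.gen 9->64) — executes, giving -1 — identical to its old value.
  layout.gen: dirty, but its reads are unchanged (tokens.gen unchanged, tokens.gen unchanged); cached -2 stands.
  codegen.gen: a read changed (config.gen 9->64) — executes, giving 64.
  delta.gen: dirty, but its reads are unchanged (layout.gen unchanged); cached 2 stands.
  meta.gen: dirty, but its reads are unchanged (delta.gen unchanged); cached -2 stands.
  patch.gen: dirty, but its reads are unchanged (tokens.gen unchanged); cached 1 stands.
  render.gen: dirty, but its reads are unchanged (patch.gen unchanged, patch.gen unchanged); cached 1 stands.
  sync.gen: dirty, but its reads are unchanged (delta.gen unchanged); cached -2 stands.
  kernel.gen: dirty, but its reads are unchanged (meta.gen unchanged, sync.gen unchanged); cached 0 stands.
  gamma.gen: dirty, but its reads are unchanged (kernel.gen unchanged, meta.gen unchanged); cached 0 stands.
  deps.gen: a read changed (codegen.gen 9->64) — executes, giving 64.
  trace.gen: a read changed (deps.gen 9->64) — executes, giving 64.
  assets.gen: a read changed (trace.gen 9->64) — executes, giving 1 — identical to its old value.
  utils.gen: dirty, but its reads are unchanged (assets.gen unchanged); cached -1 stands.
  link.gen: dirty, but its reads are unchanged (render.gen unchanged, utils.gen unchanged); cached -1 stands.
  probe.gen: dirty, but its reads are unchanged (delta.gen unchanged, link.gen unchanged); cached 2 stands.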